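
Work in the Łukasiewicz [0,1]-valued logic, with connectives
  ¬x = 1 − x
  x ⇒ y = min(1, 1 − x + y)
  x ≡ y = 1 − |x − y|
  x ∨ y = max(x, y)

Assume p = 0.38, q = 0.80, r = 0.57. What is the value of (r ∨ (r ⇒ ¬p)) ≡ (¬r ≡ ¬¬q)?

0.63

¬p = 1 − 0.38 = 0.62
r ⇒ ¬p = min(1, 1 − 0.57 + 0.62) = min(1, 1.05) = 1.00
r ∨ (r ⇒ ¬p) = max(0.57, 1.00) = 1.00
¬r = 1 − 0.57 = 0.43
¬q = 1 − 0.80 = 0.20
¬¬q = 1 − 0.20 = 0.80
¬r ≡ ¬¬q = 1 − |0.43 − 0.80| = 1 − 0.37 = 0.63
(r ∨ (r ⇒ ¬p)) ≡ (¬r ≡ ¬¬q) = 1 − |1.00 − 0.63| = 1 − 0.37 = 0.63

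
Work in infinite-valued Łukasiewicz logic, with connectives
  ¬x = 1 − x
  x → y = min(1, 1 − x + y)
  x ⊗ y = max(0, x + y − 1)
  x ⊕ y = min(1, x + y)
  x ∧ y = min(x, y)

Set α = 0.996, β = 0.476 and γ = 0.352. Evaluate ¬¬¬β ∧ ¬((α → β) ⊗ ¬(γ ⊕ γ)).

¬β = 1 − 0.476 = 0.524
¬¬β = 1 − 0.524 = 0.476
¬¬¬β = 1 − 0.476 = 0.524
α → β = min(1, 1 − 0.996 + 0.476) = min(1, 0.480) = 0.480
γ ⊕ γ = min(1, 0.352 + 0.352) = min(1, 0.704) = 0.704
¬(γ ⊕ γ) = 1 − 0.704 = 0.296
(α → β) ⊗ ¬(γ ⊕ γ) = max(0, 0.480 + 0.296 − 1) = max(0, -0.224) = 0.000
¬((α → β) ⊗ ¬(γ ⊕ γ)) = 1 − 0.000 = 1.000
¬¬¬β ∧ ¬((α → β) ⊗ ¬(γ ⊕ γ)) = min(0.524, 1.000) = 0.524

0.524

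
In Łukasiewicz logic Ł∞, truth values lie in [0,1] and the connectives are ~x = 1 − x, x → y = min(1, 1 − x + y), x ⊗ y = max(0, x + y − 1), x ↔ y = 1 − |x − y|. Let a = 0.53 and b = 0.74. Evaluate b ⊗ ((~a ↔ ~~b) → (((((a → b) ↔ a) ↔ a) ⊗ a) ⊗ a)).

~a = 1 − 0.53 = 0.47
~b = 1 − 0.74 = 0.26
~~b = 1 − 0.26 = 0.74
~a ↔ ~~b = 1 − |0.47 − 0.74| = 1 − 0.27 = 0.73
a → b = min(1, 1 − 0.53 + 0.74) = min(1, 1.21) = 1.00
(a → b) ↔ a = 1 − |1.00 − 0.53| = 1 − 0.47 = 0.53
((a → b) ↔ a) ↔ a = 1 − |0.53 − 0.53| = 1 − 0.00 = 1.00
(((a → b) ↔ a) ↔ a) ⊗ a = max(0, 1.00 + 0.53 − 1) = max(0, 0.53) = 0.53
((((a → b) ↔ a) ↔ a) ⊗ a) ⊗ a = max(0, 0.53 + 0.53 − 1) = max(0, 0.06) = 0.06
(~a ↔ ~~b) → (((((a → b) ↔ a) ↔ a) ⊗ a) ⊗ a) = min(1, 1 − 0.73 + 0.06) = min(1, 0.33) = 0.33
b ⊗ ((~a ↔ ~~b) → (((((a → b) ↔ a) ↔ a) ⊗ a) ⊗ a)) = max(0, 0.74 + 0.33 − 1) = max(0, 0.07) = 0.07

0.07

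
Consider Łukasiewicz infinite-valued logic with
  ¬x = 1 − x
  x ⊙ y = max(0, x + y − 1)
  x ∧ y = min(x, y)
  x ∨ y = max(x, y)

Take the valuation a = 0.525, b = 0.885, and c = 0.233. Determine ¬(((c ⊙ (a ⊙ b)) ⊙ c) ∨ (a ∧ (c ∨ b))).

0.475

a ⊙ b = max(0, 0.525 + 0.885 − 1) = max(0, 0.410) = 0.410
c ⊙ (a ⊙ b) = max(0, 0.233 + 0.410 − 1) = max(0, -0.357) = 0.000
(c ⊙ (a ⊙ b)) ⊙ c = max(0, 0.000 + 0.233 − 1) = max(0, -0.767) = 0.000
c ∨ b = max(0.233, 0.885) = 0.885
a ∧ (c ∨ b) = min(0.525, 0.885) = 0.525
((c ⊙ (a ⊙ b)) ⊙ c) ∨ (a ∧ (c ∨ b)) = max(0.000, 0.525) = 0.525
¬(((c ⊙ (a ⊙ b)) ⊙ c) ∨ (a ∧ (c ∨ b))) = 1 − 0.525 = 0.475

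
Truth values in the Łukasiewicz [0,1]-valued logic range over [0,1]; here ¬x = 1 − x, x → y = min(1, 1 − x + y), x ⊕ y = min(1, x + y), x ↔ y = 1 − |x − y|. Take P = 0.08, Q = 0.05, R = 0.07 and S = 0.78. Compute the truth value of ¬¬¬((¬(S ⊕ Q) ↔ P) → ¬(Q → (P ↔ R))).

S ⊕ Q = min(1, 0.78 + 0.05) = min(1, 0.83) = 0.83
¬(S ⊕ Q) = 1 − 0.83 = 0.17
¬(S ⊕ Q) ↔ P = 1 − |0.17 − 0.08| = 1 − 0.09 = 0.91
P ↔ R = 1 − |0.08 − 0.07| = 1 − 0.01 = 0.99
Q → (P ↔ R) = min(1, 1 − 0.05 + 0.99) = min(1, 1.94) = 1.00
¬(Q → (P ↔ R)) = 1 − 1.00 = 0.00
(¬(S ⊕ Q) ↔ P) → ¬(Q → (P ↔ R)) = min(1, 1 − 0.91 + 0.00) = min(1, 0.09) = 0.09
¬((¬(S ⊕ Q) ↔ P) → ¬(Q → (P ↔ R))) = 1 − 0.09 = 0.91
¬¬((¬(S ⊕ Q) ↔ P) → ¬(Q → (P ↔ R))) = 1 − 0.91 = 0.09
¬¬¬((¬(S ⊕ Q) ↔ P) → ¬(Q → (P ↔ R))) = 1 − 0.09 = 0.91

0.91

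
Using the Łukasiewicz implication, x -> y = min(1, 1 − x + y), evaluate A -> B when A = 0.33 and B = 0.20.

A -> B = min(1, 1 − 0.33 + 0.20) = min(1, 0.87) = 0.87
For comparison, the Gödel implication (1 if x ≤ y else y) would give 0.20.

0.87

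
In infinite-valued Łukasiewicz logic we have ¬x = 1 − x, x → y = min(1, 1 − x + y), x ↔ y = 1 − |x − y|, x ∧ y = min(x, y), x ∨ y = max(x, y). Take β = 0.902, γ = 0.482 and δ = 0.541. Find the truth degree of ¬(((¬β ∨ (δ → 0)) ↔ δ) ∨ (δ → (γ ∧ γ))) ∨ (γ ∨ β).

¬β = 1 − 0.902 = 0.098
δ → 0 = min(1, 1 − 0.541 + 0.000) = min(1, 0.459) = 0.459
¬β ∨ (δ → 0) = max(0.098, 0.459) = 0.459
(¬β ∨ (δ → 0)) ↔ δ = 1 − |0.459 − 0.541| = 1 − 0.082 = 0.918
γ ∧ γ = min(0.482, 0.482) = 0.482
δ → (γ ∧ γ) = min(1, 1 − 0.541 + 0.482) = min(1, 0.941) = 0.941
((¬β ∨ (δ → 0)) ↔ δ) ∨ (δ → (γ ∧ γ)) = max(0.918, 0.941) = 0.941
¬(((¬β ∨ (δ → 0)) ↔ δ) ∨ (δ → (γ ∧ γ))) = 1 − 0.941 = 0.059
γ ∨ β = max(0.482, 0.902) = 0.902
¬(((¬β ∨ (δ → 0)) ↔ δ) ∨ (δ → (γ ∧ γ))) ∨ (γ ∨ β) = max(0.059, 0.902) = 0.902

0.902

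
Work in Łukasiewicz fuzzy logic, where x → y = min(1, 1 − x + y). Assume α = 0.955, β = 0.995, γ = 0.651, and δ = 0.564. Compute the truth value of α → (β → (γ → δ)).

0.963

γ → δ = min(1, 1 − 0.651 + 0.564) = min(1, 0.913) = 0.913
β → (γ → δ) = min(1, 1 − 0.995 + 0.913) = min(1, 0.918) = 0.918
α → (β → (γ → δ)) = min(1, 1 − 0.955 + 0.918) = min(1, 0.963) = 0.963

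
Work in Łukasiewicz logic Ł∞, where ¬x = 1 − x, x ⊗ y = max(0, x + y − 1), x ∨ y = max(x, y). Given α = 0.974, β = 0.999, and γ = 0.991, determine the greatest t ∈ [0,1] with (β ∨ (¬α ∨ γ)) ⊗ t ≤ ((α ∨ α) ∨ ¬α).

¬α = 1 − 0.974 = 0.026
¬α ∨ γ = max(0.026, 0.991) = 0.991
β ∨ (¬α ∨ γ) = max(0.999, 0.991) = 0.999
So the left factor is β ∨ (¬α ∨ γ) = 0.999.
α ∨ α = max(0.974, 0.974) = 0.974
(α ∨ α) ∨ ¬α = max(0.974, 0.026) = 0.974
So the right-hand bound is (α ∨ α) ∨ ¬α = 0.974.
The residuum of the Łukasiewicz t-norm gives the supremum: min(1, 1 − 0.999 + 0.974).
1 − 0.999 + 0.974 = 0.975, so t = min(1, 0.975) = 0.975.
Check: 0.999 ⊗ 0.975 = max(0, 0.974) = 0.974 ≤ 0.974.

0.975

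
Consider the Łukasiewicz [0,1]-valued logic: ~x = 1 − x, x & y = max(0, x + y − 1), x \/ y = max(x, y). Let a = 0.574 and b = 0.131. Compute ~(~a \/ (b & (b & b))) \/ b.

~a = 1 − 0.574 = 0.426
b & b = max(0, 0.131 + 0.131 − 1) = max(0, -0.738) = 0.000
b & (b & b) = max(0, 0.131 + 0.000 − 1) = max(0, -0.869) = 0.000
~a \/ (b & (b & b)) = max(0.426, 0.000) = 0.426
~(~a \/ (b & (b & b))) = 1 − 0.426 = 0.574
~(~a \/ (b & (b & b))) \/ b = max(0.574, 0.131) = 0.574

0.574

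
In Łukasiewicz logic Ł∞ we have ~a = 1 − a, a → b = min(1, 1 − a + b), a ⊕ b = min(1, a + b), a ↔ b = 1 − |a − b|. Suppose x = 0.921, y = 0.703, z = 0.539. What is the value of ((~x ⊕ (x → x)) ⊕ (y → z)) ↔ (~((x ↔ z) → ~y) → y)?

1.000

~x = 1 − 0.921 = 0.079
x → x = min(1, 1 − 0.921 + 0.921) = min(1, 1.000) = 1.000
~x ⊕ (x → x) = min(1, 0.079 + 1.000) = min(1, 1.079) = 1.000
y → z = min(1, 1 − 0.703 + 0.539) = min(1, 0.836) = 0.836
(~x ⊕ (x → x)) ⊕ (y → z) = min(1, 1.000 + 0.836) = min(1, 1.836) = 1.000
x ↔ z = 1 − |0.921 − 0.539| = 1 − 0.382 = 0.618
~y = 1 − 0.703 = 0.297
(x ↔ z) → ~y = min(1, 1 − 0.618 + 0.297) = min(1, 0.679) = 0.679
~((x ↔ z) → ~y) = 1 − 0.679 = 0.321
~((x ↔ z) → ~y) → y = min(1, 1 − 0.321 + 0.703) = min(1, 1.382) = 1.000
((~x ⊕ (x → x)) ⊕ (y → z)) ↔ (~((x ↔ z) → ~y) → y) = 1 − |1.000 − 1.000| = 1 − 0.000 = 1.000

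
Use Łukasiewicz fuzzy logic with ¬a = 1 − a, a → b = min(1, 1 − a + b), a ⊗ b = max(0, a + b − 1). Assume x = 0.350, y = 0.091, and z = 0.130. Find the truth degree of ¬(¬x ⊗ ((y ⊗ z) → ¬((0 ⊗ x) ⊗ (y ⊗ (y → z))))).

0.350

¬x = 1 − 0.350 = 0.650
y ⊗ z = max(0, 0.091 + 0.130 − 1) = max(0, -0.779) = 0.000
0 ⊗ x = max(0, 0.000 + 0.350 − 1) = max(0, -0.650) = 0.000
y → z = min(1, 1 − 0.091 + 0.130) = min(1, 1.039) = 1.000
y ⊗ (y → z) = max(0, 0.091 + 1.000 − 1) = max(0, 0.091) = 0.091
(0 ⊗ x) ⊗ (y ⊗ (y → z)) = max(0, 0.000 + 0.091 − 1) = max(0, -0.909) = 0.000
¬((0 ⊗ x) ⊗ (y ⊗ (y → z))) = 1 − 0.000 = 1.000
(y ⊗ z) → ¬((0 ⊗ x) ⊗ (y ⊗ (y → z))) = min(1, 1 − 0.000 + 1.000) = min(1, 2.000) = 1.000
¬x ⊗ ((y ⊗ z) → ¬((0 ⊗ x) ⊗ (y ⊗ (y → z)))) = max(0, 0.650 + 1.000 − 1) = max(0, 0.650) = 0.650
¬(¬x ⊗ ((y ⊗ z) → ¬((0 ⊗ x) ⊗ (y ⊗ (y → z))))) = 1 − 0.650 = 0.350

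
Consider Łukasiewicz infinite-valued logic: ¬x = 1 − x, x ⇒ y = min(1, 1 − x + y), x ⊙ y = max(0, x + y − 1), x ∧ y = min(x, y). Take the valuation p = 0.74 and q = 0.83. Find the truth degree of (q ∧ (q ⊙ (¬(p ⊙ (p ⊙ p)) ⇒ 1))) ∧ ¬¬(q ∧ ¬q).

p ⊙ p = max(0, 0.74 + 0.74 − 1) = max(0, 0.48) = 0.48
p ⊙ (p ⊙ p) = max(0, 0.74 + 0.48 − 1) = max(0, 0.22) = 0.22
¬(p ⊙ (p ⊙ p)) = 1 − 0.22 = 0.78
¬(p ⊙ (p ⊙ p)) ⇒ 1 = min(1, 1 − 0.78 + 1.00) = min(1, 1.22) = 1.00
q ⊙ (¬(p ⊙ (p ⊙ p)) ⇒ 1) = max(0, 0.83 + 1.00 − 1) = max(0, 0.83) = 0.83
q ∧ (q ⊙ (¬(p ⊙ (p ⊙ p)) ⇒ 1)) = min(0.83, 0.83) = 0.83
¬q = 1 − 0.83 = 0.17
q ∧ ¬q = min(0.83, 0.17) = 0.17
¬(q ∧ ¬q) = 1 − 0.17 = 0.83
¬¬(q ∧ ¬q) = 1 − 0.83 = 0.17
(q ∧ (q ⊙ (¬(p ⊙ (p ⊙ p)) ⇒ 1))) ∧ ¬¬(q ∧ ¬q) = min(0.83, 0.17) = 0.17

0.17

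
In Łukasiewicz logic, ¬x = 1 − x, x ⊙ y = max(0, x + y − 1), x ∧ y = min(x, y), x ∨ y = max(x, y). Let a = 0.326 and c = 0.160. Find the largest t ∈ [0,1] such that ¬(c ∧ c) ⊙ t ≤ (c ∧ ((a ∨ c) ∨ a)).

c ∧ c = min(0.160, 0.160) = 0.160
¬(c ∧ c) = 1 − 0.160 = 0.840
So the left factor is ¬(c ∧ c) = 0.840.
a ∨ c = max(0.326, 0.160) = 0.326
(a ∨ c) ∨ a = max(0.326, 0.326) = 0.326
c ∧ ((a ∨ c) ∨ a) = min(0.160, 0.326) = 0.160
So the right-hand bound is c ∧ ((a ∨ c) ∨ a) = 0.160.
The residuum of the Łukasiewicz t-norm gives the supremum: min(1, 1 − 0.840 + 0.160).
1 − 0.840 + 0.160 = 0.320, so t = min(1, 0.320) = 0.320.
Check: 0.840 ⊙ 0.320 = max(0, 0.160) = 0.160 ≤ 0.160.

0.320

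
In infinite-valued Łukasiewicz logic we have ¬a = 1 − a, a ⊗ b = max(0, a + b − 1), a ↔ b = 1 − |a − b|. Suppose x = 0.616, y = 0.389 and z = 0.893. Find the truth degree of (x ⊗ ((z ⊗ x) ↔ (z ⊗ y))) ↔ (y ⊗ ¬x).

z ⊗ x = max(0, 0.893 + 0.616 − 1) = max(0, 0.509) = 0.509
z ⊗ y = max(0, 0.893 + 0.389 − 1) = max(0, 0.282) = 0.282
(z ⊗ x) ↔ (z ⊗ y) = 1 − |0.509 − 0.282| = 1 − 0.227 = 0.773
x ⊗ ((z ⊗ x) ↔ (z ⊗ y)) = max(0, 0.616 + 0.773 − 1) = max(0, 0.389) = 0.389
¬x = 1 − 0.616 = 0.384
y ⊗ ¬x = max(0, 0.389 + 0.384 − 1) = max(0, -0.227) = 0.000
(x ⊗ ((z ⊗ x) ↔ (z ⊗ y))) ↔ (y ⊗ ¬x) = 1 − |0.389 − 0.000| = 1 − 0.389 = 0.611

0.611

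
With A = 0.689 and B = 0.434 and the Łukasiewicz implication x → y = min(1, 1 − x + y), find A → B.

0.745

A → B = min(1, 1 − 0.689 + 0.434) = min(1, 0.745) = 0.745
For comparison, the Gödel implication (1 if x ≤ y else y) would give 0.434.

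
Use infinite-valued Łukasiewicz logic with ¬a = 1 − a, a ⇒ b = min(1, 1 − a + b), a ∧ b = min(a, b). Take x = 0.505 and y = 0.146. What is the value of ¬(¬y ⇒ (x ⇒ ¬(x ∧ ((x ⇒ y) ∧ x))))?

¬y = 1 − 0.146 = 0.854
x ⇒ y = min(1, 1 − 0.505 + 0.146) = min(1, 0.641) = 0.641
(x ⇒ y) ∧ x = min(0.641, 0.505) = 0.505
x ∧ ((x ⇒ y) ∧ x) = min(0.505, 0.505) = 0.505
¬(x ∧ ((x ⇒ y) ∧ x)) = 1 − 0.505 = 0.495
x ⇒ ¬(x ∧ ((x ⇒ y) ∧ x)) = min(1, 1 − 0.505 + 0.495) = min(1, 0.990) = 0.990
¬y ⇒ (x ⇒ ¬(x ∧ ((x ⇒ y) ∧ x))) = min(1, 1 − 0.854 + 0.990) = min(1, 1.136) = 1.000
¬(¬y ⇒ (x ⇒ ¬(x ∧ ((x ⇒ y) ∧ x)))) = 1 − 1.000 = 0.000

0.000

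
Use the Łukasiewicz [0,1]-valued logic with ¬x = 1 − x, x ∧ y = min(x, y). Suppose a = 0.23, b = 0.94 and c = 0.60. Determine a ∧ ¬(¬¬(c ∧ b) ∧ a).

c ∧ b = min(0.60, 0.94) = 0.60
¬(c ∧ b) = 1 − 0.60 = 0.40
¬¬(c ∧ b) = 1 − 0.40 = 0.60
¬¬(c ∧ b) ∧ a = min(0.60, 0.23) = 0.23
¬(¬¬(c ∧ b) ∧ a) = 1 − 0.23 = 0.77
a ∧ ¬(¬¬(c ∧ b) ∧ a) = min(0.23, 0.77) = 0.23

0.23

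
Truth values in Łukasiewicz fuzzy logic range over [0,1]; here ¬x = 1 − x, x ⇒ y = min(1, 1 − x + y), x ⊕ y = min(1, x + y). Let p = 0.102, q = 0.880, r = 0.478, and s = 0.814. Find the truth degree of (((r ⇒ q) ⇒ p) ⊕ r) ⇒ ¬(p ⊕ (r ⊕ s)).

0.420

r ⇒ q = min(1, 1 − 0.478 + 0.880) = min(1, 1.402) = 1.000
(r ⇒ q) ⇒ p = min(1, 1 − 1.000 + 0.102) = min(1, 0.102) = 0.102
((r ⇒ q) ⇒ p) ⊕ r = min(1, 0.102 + 0.478) = min(1, 0.580) = 0.580
r ⊕ s = min(1, 0.478 + 0.814) = min(1, 1.292) = 1.000
p ⊕ (r ⊕ s) = min(1, 0.102 + 1.000) = min(1, 1.102) = 1.000
¬(p ⊕ (r ⊕ s)) = 1 − 1.000 = 0.000
(((r ⇒ q) ⇒ p) ⊕ r) ⇒ ¬(p ⊕ (r ⊕ s)) = min(1, 1 − 0.580 + 0.000) = min(1, 0.420) = 0.420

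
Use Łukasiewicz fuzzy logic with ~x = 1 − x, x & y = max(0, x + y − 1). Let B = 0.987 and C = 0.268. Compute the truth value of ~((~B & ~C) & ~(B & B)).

1.000

~B = 1 − 0.987 = 0.013
~C = 1 − 0.268 = 0.732
~B & ~C = max(0, 0.013 + 0.732 − 1) = max(0, -0.255) = 0.000
B & B = max(0, 0.987 + 0.987 − 1) = max(0, 0.974) = 0.974
~(B & B) = 1 − 0.974 = 0.026
(~B & ~C) & ~(B & B) = max(0, 0.000 + 0.026 − 1) = max(0, -0.974) = 0.000
~((~B & ~C) & ~(B & B)) = 1 − 0.000 = 1.000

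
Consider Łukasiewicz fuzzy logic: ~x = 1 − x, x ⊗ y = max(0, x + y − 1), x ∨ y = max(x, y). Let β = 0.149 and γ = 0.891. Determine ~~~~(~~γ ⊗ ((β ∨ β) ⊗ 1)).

~γ = 1 − 0.891 = 0.109
~~γ = 1 − 0.109 = 0.891
β ∨ β = max(0.149, 0.149) = 0.149
(β ∨ β) ⊗ 1 = max(0, 0.149 + 1.000 − 1) = max(0, 0.149) = 0.149
~~γ ⊗ ((β ∨ β) ⊗ 1) = max(0, 0.891 + 0.149 − 1) = max(0, 0.040) = 0.040
~(~~γ ⊗ ((β ∨ β) ⊗ 1)) = 1 − 0.040 = 0.960
~~(~~γ ⊗ ((β ∨ β) ⊗ 1)) = 1 − 0.960 = 0.040
~~~(~~γ ⊗ ((β ∨ β) ⊗ 1)) = 1 − 0.040 = 0.960
~~~~(~~γ ⊗ ((β ∨ β) ⊗ 1)) = 1 − 0.960 = 0.040

0.040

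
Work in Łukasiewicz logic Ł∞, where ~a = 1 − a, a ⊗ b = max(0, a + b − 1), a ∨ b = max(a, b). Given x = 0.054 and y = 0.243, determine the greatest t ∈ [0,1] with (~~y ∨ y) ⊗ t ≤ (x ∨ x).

0.811

~y = 1 − 0.243 = 0.757
~~y = 1 − 0.757 = 0.243
~~y ∨ y = max(0.243, 0.243) = 0.243
So the left factor is ~~y ∨ y = 0.243.
x ∨ x = max(0.054, 0.054) = 0.054
So the right-hand bound is x ∨ x = 0.054.
The residuum of the Łukasiewicz t-norm gives the supremum: min(1, 1 − 0.243 + 0.054).
1 − 0.243 + 0.054 = 0.811, so t = min(1, 0.811) = 0.811.
Check: 0.243 ⊗ 0.811 = max(0, 0.054) = 0.054 ≤ 0.054.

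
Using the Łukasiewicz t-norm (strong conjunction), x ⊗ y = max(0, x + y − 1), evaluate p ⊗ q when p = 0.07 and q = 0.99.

p ⊗ q = max(0, 0.07 + 0.99 − 1) = max(0, 0.06) = 0.06
For comparison, the Gödel (minimum) t-norm min(x, y) would give 0.07.

0.06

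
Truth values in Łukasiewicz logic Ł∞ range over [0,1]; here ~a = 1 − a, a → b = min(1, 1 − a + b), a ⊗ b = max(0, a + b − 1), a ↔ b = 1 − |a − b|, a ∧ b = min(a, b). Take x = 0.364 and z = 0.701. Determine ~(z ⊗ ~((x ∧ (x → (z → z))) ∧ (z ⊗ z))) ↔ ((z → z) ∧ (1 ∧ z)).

z → z = min(1, 1 − 0.701 + 0.701) = min(1, 1.000) = 1.000
x → (z → z) = min(1, 1 − 0.364 + 1.000) = min(1, 1.636) = 1.000
x ∧ (x → (z → z)) = min(0.364, 1.000) = 0.364
z ⊗ z = max(0, 0.701 + 0.701 − 1) = max(0, 0.402) = 0.402
(x ∧ (x → (z → z))) ∧ (z ⊗ z) = min(0.364, 0.402) = 0.364
~((x ∧ (x → (z → z))) ∧ (z ⊗ z)) = 1 − 0.364 = 0.636
z ⊗ ~((x ∧ (x → (z → z))) ∧ (z ⊗ z)) = max(0, 0.701 + 0.636 − 1) = max(0, 0.337) = 0.337
~(z ⊗ ~((x ∧ (x → (z → z))) ∧ (z ⊗ z))) = 1 − 0.337 = 0.663
1 ∧ z = min(1.000, 0.701) = 0.701
(z → z) ∧ (1 ∧ z) = min(1.000, 0.701) = 0.701
~(z ⊗ ~((x ∧ (x → (z → z))) ∧ (z ⊗ z))) ↔ ((z → z) ∧ (1 ∧ z)) = 1 − |0.663 − 0.701| = 1 − 0.038 = 0.962

0.962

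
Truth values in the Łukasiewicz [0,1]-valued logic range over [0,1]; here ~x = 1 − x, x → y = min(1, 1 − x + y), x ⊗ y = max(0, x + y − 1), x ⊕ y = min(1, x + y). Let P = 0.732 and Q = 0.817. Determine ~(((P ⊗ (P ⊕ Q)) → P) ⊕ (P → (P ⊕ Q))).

0.000

P ⊕ Q = min(1, 0.732 + 0.817) = min(1, 1.549) = 1.000
P ⊗ (P ⊕ Q) = max(0, 0.732 + 1.000 − 1) = max(0, 0.732) = 0.732
(P ⊗ (P ⊕ Q)) → P = min(1, 1 − 0.732 + 0.732) = min(1, 1.000) = 1.000
P → (P ⊕ Q) = min(1, 1 − 0.732 + 1.000) = min(1, 1.268) = 1.000
((P ⊗ (P ⊕ Q)) → P) ⊕ (P → (P ⊕ Q)) = min(1, 1.000 + 1.000) = min(1, 2.000) = 1.000
~(((P ⊗ (P ⊕ Q)) → P) ⊕ (P → (P ⊕ Q))) = 1 − 1.000 = 0.000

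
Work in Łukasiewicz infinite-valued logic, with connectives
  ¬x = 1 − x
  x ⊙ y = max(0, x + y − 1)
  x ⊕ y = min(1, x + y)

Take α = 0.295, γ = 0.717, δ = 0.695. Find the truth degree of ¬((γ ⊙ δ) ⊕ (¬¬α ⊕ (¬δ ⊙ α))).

0.293

γ ⊙ δ = max(0, 0.717 + 0.695 − 1) = max(0, 0.412) = 0.412
¬α = 1 − 0.295 = 0.705
¬¬α = 1 − 0.705 = 0.295
¬δ = 1 − 0.695 = 0.305
¬δ ⊙ α = max(0, 0.305 + 0.295 − 1) = max(0, -0.400) = 0.000
¬¬α ⊕ (¬δ ⊙ α) = min(1, 0.295 + 0.000) = min(1, 0.295) = 0.295
(γ ⊙ δ) ⊕ (¬¬α ⊕ (¬δ ⊙ α)) = min(1, 0.412 + 0.295) = min(1, 0.707) = 0.707
¬((γ ⊙ δ) ⊕ (¬¬α ⊕ (¬δ ⊙ α))) = 1 − 0.707 = 0.293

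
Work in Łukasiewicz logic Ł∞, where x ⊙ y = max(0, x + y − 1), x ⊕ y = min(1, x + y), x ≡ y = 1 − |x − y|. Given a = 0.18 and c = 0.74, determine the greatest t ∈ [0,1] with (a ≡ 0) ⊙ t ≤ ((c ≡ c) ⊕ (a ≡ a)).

a ≡ 0 = 1 − |0.18 − 0.00| = 1 − 0.18 = 0.82
So the left factor is a ≡ 0 = 0.82.
c ≡ c = 1 − |0.74 − 0.74| = 1 − 0.00 = 1.00
a ≡ a = 1 − |0.18 − 0.18| = 1 − 0.00 = 1.00
(c ≡ c) ⊕ (a ≡ a) = min(1, 1.00 + 1.00) = min(1, 2.00) = 1.00
So the right-hand bound is (c ≡ c) ⊕ (a ≡ a) = 1.00.
The residuum of the Łukasiewicz t-norm gives the supremum: min(1, 1 − 0.82 + 1.00).
1 − 0.82 + 1.00 = 1.18, so t = min(1, 1.18) = 1.00.
Check: 0.82 ⊙ 1.00 = max(0, 0.82) = 0.82 ≤ 1.00.

1.00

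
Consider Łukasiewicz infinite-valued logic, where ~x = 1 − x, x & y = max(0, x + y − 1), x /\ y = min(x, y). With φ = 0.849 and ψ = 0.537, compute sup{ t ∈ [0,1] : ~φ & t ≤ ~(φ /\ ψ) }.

1.000

~φ = 1 − 0.849 = 0.151
So the left factor is ~φ = 0.151.
φ /\ ψ = min(0.849, 0.537) = 0.537
~(φ /\ ψ) = 1 − 0.537 = 0.463
So the right-hand bound is ~(φ /\ ψ) = 0.463.
The residuum of the Łukasiewicz t-norm gives the supremum: min(1, 1 − 0.151 + 0.463).
1 − 0.151 + 0.463 = 1.312, so t = min(1, 1.312) = 1.000.
Check: 0.151 & 1.000 = max(0, 0.151) = 0.151 ≤ 0.463.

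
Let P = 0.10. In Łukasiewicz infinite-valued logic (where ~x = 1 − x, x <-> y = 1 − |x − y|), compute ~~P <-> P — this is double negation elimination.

1.00

~P = 1 − 0.10 = 0.90
~~P = 1 − 0.90 = 0.10
~~P <-> P = 1 − |0.10 − 0.10| = 1 − 0.00 = 1.00
(As expected: always 1 in Ł∞ since negation is involutive.)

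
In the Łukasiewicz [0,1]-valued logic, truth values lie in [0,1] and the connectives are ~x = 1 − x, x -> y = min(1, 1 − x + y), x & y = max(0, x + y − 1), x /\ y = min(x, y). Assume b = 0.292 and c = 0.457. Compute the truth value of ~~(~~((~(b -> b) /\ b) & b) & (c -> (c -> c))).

b -> b = min(1, 1 − 0.292 + 0.292) = min(1, 1.000) = 1.000
~(b -> b) = 1 − 1.000 = 0.000
~(b -> b) /\ b = min(0.000, 0.292) = 0.000
(~(b -> b) /\ b) & b = max(0, 0.000 + 0.292 − 1) = max(0, -0.708) = 0.000
~((~(b -> b) /\ b) & b) = 1 − 0.000 = 1.000
~~((~(b -> b) /\ b) & b) = 1 − 1.000 = 0.000
c -> c = min(1, 1 − 0.457 + 0.457) = min(1, 1.000) = 1.000
c -> (c -> c) = min(1, 1 − 0.457 + 1.000) = min(1, 1.543) = 1.000
~~((~(b -> b) /\ b) & b) & (c -> (c -> c)) = max(0, 0.000 + 1.000 − 1) = max(0, 0.000) = 0.000
~(~~((~(b -> b) /\ b) & b) & (c -> (c -> c))) = 1 − 0.000 = 1.000
~~(~~((~(b -> b) /\ b) & b) & (c -> (c -> c))) = 1 − 1.000 = 0.000

0.000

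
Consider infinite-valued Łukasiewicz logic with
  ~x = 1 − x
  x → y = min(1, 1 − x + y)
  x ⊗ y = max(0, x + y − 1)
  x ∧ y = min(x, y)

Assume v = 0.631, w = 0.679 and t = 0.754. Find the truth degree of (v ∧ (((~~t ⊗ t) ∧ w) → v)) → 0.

~t = 1 − 0.754 = 0.246
~~t = 1 − 0.246 = 0.754
~~t ⊗ t = max(0, 0.754 + 0.754 − 1) = max(0, 0.508) = 0.508
(~~t ⊗ t) ∧ w = min(0.508, 0.679) = 0.508
((~~t ⊗ t) ∧ w) → v = min(1, 1 − 0.508 + 0.631) = min(1, 1.123) = 1.000
v ∧ (((~~t ⊗ t) ∧ w) → v) = min(0.631, 1.000) = 0.631
(v ∧ (((~~t ⊗ t) ∧ w) → v)) → 0 = min(1, 1 − 0.631 + 0.000) = min(1, 0.369) = 0.369

0.369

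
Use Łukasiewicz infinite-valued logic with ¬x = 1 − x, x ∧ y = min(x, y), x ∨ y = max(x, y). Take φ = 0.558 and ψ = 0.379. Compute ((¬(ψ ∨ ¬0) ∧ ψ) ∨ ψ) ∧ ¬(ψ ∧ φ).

0.379

¬0 = 1 − 0.000 = 1.000
ψ ∨ ¬0 = max(0.379, 1.000) = 1.000
¬(ψ ∨ ¬0) = 1 − 1.000 = 0.000
¬(ψ ∨ ¬0) ∧ ψ = min(0.000, 0.379) = 0.000
(¬(ψ ∨ ¬0) ∧ ψ) ∨ ψ = max(0.000, 0.379) = 0.379
ψ ∧ φ = min(0.379, 0.558) = 0.379
¬(ψ ∧ φ) = 1 − 0.379 = 0.621
((¬(ψ ∨ ¬0) ∧ ψ) ∨ ψ) ∧ ¬(ψ ∧ φ) = min(0.379, 0.621) = 0.379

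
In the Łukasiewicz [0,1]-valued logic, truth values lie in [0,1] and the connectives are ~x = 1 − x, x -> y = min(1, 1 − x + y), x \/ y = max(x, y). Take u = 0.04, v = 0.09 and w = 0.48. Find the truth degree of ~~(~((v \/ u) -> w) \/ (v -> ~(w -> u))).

v \/ u = max(0.09, 0.04) = 0.09
(v \/ u) -> w = min(1, 1 − 0.09 + 0.48) = min(1, 1.39) = 1.00
~((v \/ u) -> w) = 1 − 1.00 = 0.00
w -> u = min(1, 1 − 0.48 + 0.04) = min(1, 0.56) = 0.56
~(w -> u) = 1 − 0.56 = 0.44
v -> ~(w -> u) = min(1, 1 − 0.09 + 0.44) = min(1, 1.35) = 1.00
~((v \/ u) -> w) \/ (v -> ~(w -> u)) = max(0.00, 1.00) = 1.00
~(~((v \/ u) -> w) \/ (v -> ~(w -> u))) = 1 − 1.00 = 0.00
~~(~((v \/ u) -> w) \/ (v -> ~(w -> u))) = 1 − 0.00 = 1.00

1.00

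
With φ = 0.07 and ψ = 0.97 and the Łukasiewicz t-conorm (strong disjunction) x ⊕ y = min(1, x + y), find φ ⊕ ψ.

φ ⊕ ψ = min(1, 0.07 + 0.97) = min(1, 1.04) = 1.00
For comparison, the Gödel t-conorm max(x, y) would give 0.97.

1.00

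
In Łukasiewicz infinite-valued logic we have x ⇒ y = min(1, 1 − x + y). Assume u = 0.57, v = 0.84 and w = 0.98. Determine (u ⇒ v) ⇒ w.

u ⇒ v = min(1, 1 − 0.57 + 0.84) = min(1, 1.27) = 1.00
(u ⇒ v) ⇒ w = min(1, 1 − 1.00 + 0.98) = min(1, 0.98) = 0.98

0.98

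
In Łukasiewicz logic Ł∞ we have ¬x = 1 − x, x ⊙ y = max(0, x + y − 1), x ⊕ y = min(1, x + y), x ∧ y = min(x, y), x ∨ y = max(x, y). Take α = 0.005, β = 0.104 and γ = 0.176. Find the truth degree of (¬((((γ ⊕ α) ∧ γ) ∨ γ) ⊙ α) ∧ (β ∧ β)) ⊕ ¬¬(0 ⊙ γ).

γ ⊕ α = min(1, 0.176 + 0.005) = min(1, 0.181) = 0.181
(γ ⊕ α) ∧ γ = min(0.181, 0.176) = 0.176
((γ ⊕ α) ∧ γ) ∨ γ = max(0.176, 0.176) = 0.176
(((γ ⊕ α) ∧ γ) ∨ γ) ⊙ α = max(0, 0.176 + 0.005 − 1) = max(0, -0.819) = 0.000
¬((((γ ⊕ α) ∧ γ) ∨ γ) ⊙ α) = 1 − 0.000 = 1.000
β ∧ β = min(0.104, 0.104) = 0.104
¬((((γ ⊕ α) ∧ γ) ∨ γ) ⊙ α) ∧ (β ∧ β) = min(1.000, 0.104) = 0.104
0 ⊙ γ = max(0, 0.000 + 0.176 − 1) = max(0, -0.824) = 0.000
¬(0 ⊙ γ) = 1 − 0.000 = 1.000
¬¬(0 ⊙ γ) = 1 − 1.000 = 0.000
(¬((((γ ⊕ α) ∧ γ) ∨ γ) ⊙ α) ∧ (β ∧ β)) ⊕ ¬¬(0 ⊙ γ) = min(1, 0.104 + 0.000) = min(1, 0.104) = 0.104

0.104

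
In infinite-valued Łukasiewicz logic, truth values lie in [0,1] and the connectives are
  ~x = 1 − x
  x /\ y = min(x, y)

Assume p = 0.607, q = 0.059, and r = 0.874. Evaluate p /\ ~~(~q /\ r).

~q = 1 − 0.059 = 0.941
~q /\ r = min(0.941, 0.874) = 0.874
~(~q /\ r) = 1 − 0.874 = 0.126
~~(~q /\ r) = 1 − 0.126 = 0.874
p /\ ~~(~q /\ r) = min(0.607, 0.874) = 0.607

0.607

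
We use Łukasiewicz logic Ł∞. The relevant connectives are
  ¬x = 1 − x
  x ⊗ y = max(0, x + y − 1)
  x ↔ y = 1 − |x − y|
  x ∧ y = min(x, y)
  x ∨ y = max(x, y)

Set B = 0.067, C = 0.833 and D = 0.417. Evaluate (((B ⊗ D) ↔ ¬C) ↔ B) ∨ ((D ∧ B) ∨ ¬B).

0.933

B ⊗ D = max(0, 0.067 + 0.417 − 1) = max(0, -0.516) = 0.000
¬C = 1 − 0.833 = 0.167
(B ⊗ D) ↔ ¬C = 1 − |0.000 − 0.167| = 1 − 0.167 = 0.833
((B ⊗ D) ↔ ¬C) ↔ B = 1 − |0.833 − 0.067| = 1 − 0.766 = 0.234
D ∧ B = min(0.417, 0.067) = 0.067
¬B = 1 − 0.067 = 0.933
(D ∧ B) ∨ ¬B = max(0.067, 0.933) = 0.933
(((B ⊗ D) ↔ ¬C) ↔ B) ∨ ((D ∧ B) ∨ ¬B) = max(0.234, 0.933) = 0.933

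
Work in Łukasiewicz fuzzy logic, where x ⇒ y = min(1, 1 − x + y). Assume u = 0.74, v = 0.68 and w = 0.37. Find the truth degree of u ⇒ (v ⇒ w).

0.95

v ⇒ w = min(1, 1 − 0.68 + 0.37) = min(1, 0.69) = 0.69
u ⇒ (v ⇒ w) = min(1, 1 − 0.74 + 0.69) = min(1, 0.95) = 0.95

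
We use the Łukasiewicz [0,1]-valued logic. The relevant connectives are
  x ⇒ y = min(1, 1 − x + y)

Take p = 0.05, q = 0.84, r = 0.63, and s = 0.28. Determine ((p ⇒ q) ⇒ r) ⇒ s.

0.65

p ⇒ q = min(1, 1 − 0.05 + 0.84) = min(1, 1.79) = 1.00
(p ⇒ q) ⇒ r = min(1, 1 − 1.00 + 0.63) = min(1, 0.63) = 0.63
((p ⇒ q) ⇒ r) ⇒ s = min(1, 1 − 0.63 + 0.28) = min(1, 0.65) = 0.65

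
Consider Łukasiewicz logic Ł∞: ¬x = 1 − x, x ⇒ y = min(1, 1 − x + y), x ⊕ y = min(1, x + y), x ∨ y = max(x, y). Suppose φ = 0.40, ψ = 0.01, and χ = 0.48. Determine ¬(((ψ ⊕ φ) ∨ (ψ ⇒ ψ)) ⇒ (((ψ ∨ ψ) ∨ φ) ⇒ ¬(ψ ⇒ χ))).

ψ ⊕ φ = min(1, 0.01 + 0.40) = min(1, 0.41) = 0.41
ψ ⇒ ψ = min(1, 1 − 0.01 + 0.01) = min(1, 1.00) = 1.00
(ψ ⊕ φ) ∨ (ψ ⇒ ψ) = max(0.41, 1.00) = 1.00
ψ ∨ ψ = max(0.01, 0.01) = 0.01
(ψ ∨ ψ) ∨ φ = max(0.01, 0.40) = 0.40
ψ ⇒ χ = min(1, 1 − 0.01 + 0.48) = min(1, 1.47) = 1.00
¬(ψ ⇒ χ) = 1 − 1.00 = 0.00
((ψ ∨ ψ) ∨ φ) ⇒ ¬(ψ ⇒ χ) = min(1, 1 − 0.40 + 0.00) = min(1, 0.60) = 0.60
((ψ ⊕ φ) ∨ (ψ ⇒ ψ)) ⇒ (((ψ ∨ ψ) ∨ φ) ⇒ ¬(ψ ⇒ χ)) = min(1, 1 − 1.00 + 0.60) = min(1, 0.60) = 0.60
¬(((ψ ⊕ φ) ∨ (ψ ⇒ ψ)) ⇒ (((ψ ∨ ψ) ∨ φ) ⇒ ¬(ψ ⇒ χ))) = 1 − 0.60 = 0.40

0.40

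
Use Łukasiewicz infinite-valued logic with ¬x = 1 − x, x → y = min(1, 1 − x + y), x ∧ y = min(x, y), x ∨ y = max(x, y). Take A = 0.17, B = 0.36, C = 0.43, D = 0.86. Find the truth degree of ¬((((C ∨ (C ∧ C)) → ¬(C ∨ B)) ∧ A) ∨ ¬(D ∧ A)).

0.17

C ∧ C = min(0.43, 0.43) = 0.43
C ∨ (C ∧ C) = max(0.43, 0.43) = 0.43
C ∨ B = max(0.43, 0.36) = 0.43
¬(C ∨ B) = 1 − 0.43 = 0.57
(C ∨ (C ∧ C)) → ¬(C ∨ B) = min(1, 1 − 0.43 + 0.57) = min(1, 1.14) = 1.00
((C ∨ (C ∧ C)) → ¬(C ∨ B)) ∧ A = min(1.00, 0.17) = 0.17
D ∧ A = min(0.86, 0.17) = 0.17
¬(D ∧ A) = 1 − 0.17 = 0.83
(((C ∨ (C ∧ C)) → ¬(C ∨ B)) ∧ A) ∨ ¬(D ∧ A) = max(0.17, 0.83) = 0.83
¬((((C ∨ (C ∧ C)) → ¬(C ∨ B)) ∧ A) ∨ ¬(D ∧ A)) = 1 − 0.83 = 0.17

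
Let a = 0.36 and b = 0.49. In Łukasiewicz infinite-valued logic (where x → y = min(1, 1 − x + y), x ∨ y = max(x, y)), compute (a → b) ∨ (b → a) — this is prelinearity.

1.00

a → b = min(1, 1 − 0.36 + 0.49) = min(1, 1.13) = 1.00
b → a = min(1, 1 − 0.49 + 0.36) = min(1, 0.87) = 0.87
(a → b) ∨ (b → a) = max(1.00, 0.87) = 1.00
(As expected: a Ł∞-tautology — holds in every MV-chain.)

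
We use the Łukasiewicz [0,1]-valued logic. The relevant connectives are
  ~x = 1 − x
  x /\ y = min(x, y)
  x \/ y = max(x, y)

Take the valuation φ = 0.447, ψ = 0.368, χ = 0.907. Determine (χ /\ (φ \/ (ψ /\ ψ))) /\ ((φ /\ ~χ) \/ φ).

ψ /\ ψ = min(0.368, 0.368) = 0.368
φ \/ (ψ /\ ψ) = max(0.447, 0.368) = 0.447
χ /\ (φ \/ (ψ /\ ψ)) = min(0.907, 0.447) = 0.447
~χ = 1 − 0.907 = 0.093
φ /\ ~χ = min(0.447, 0.093) = 0.093
(φ /\ ~χ) \/ φ = max(0.093, 0.447) = 0.447
(χ /\ (φ \/ (ψ /\ ψ))) /\ ((φ /\ ~χ) \/ φ) = min(0.447, 0.447) = 0.447

0.447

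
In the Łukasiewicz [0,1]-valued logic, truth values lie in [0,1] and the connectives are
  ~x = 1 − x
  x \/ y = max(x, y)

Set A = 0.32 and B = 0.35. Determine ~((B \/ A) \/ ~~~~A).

B \/ A = max(0.35, 0.32) = 0.35
~A = 1 − 0.32 = 0.68
~~A = 1 − 0.68 = 0.32
~~~A = 1 − 0.32 = 0.68
~~~~A = 1 − 0.68 = 0.32
(B \/ A) \/ ~~~~A = max(0.35, 0.32) = 0.35
~((B \/ A) \/ ~~~~A) = 1 − 0.35 = 0.65

0.65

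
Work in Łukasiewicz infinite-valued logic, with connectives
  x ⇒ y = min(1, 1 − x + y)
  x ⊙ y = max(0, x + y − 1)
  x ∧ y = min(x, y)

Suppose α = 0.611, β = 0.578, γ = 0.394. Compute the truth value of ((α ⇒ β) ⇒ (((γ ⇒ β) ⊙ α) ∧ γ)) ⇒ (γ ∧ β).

α ⇒ β = min(1, 1 − 0.611 + 0.578) = min(1, 0.967) = 0.967
γ ⇒ β = min(1, 1 − 0.394 + 0.578) = min(1, 1.184) = 1.000
(γ ⇒ β) ⊙ α = max(0, 1.000 + 0.611 − 1) = max(0, 0.611) = 0.611
((γ ⇒ β) ⊙ α) ∧ γ = min(0.611, 0.394) = 0.394
(α ⇒ β) ⇒ (((γ ⇒ β) ⊙ α) ∧ γ) = min(1, 1 − 0.967 + 0.394) = min(1, 0.427) = 0.427
γ ∧ β = min(0.394, 0.578) = 0.394
((α ⇒ β) ⇒ (((γ ⇒ β) ⊙ α) ∧ γ)) ⇒ (γ ∧ β) = min(1, 1 − 0.427 + 0.394) = min(1, 0.967) = 0.967

0.967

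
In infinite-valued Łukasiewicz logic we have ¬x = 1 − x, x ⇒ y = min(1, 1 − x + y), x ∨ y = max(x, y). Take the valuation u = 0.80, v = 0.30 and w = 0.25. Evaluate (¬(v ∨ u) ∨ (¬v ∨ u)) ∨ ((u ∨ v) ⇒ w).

v ∨ u = max(0.30, 0.80) = 0.80
¬(v ∨ u) = 1 − 0.80 = 0.20
¬v = 1 − 0.30 = 0.70
¬v ∨ u = max(0.70, 0.80) = 0.80
¬(v ∨ u) ∨ (¬v ∨ u) = max(0.20, 0.80) = 0.80
u ∨ v = max(0.80, 0.30) = 0.80
(u ∨ v) ⇒ w = min(1, 1 − 0.80 + 0.25) = min(1, 0.45) = 0.45
(¬(v ∨ u) ∨ (¬v ∨ u)) ∨ ((u ∨ v) ⇒ w) = max(0.80, 0.45) = 0.80

0.80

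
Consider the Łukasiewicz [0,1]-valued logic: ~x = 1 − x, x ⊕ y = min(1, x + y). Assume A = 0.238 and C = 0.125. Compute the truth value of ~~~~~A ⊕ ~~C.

~A = 1 − 0.238 = 0.762
~~A = 1 − 0.762 = 0.238
~~~A = 1 − 0.238 = 0.762
~~~~A = 1 − 0.762 = 0.238
~~~~~A = 1 − 0.238 = 0.762
~C = 1 − 0.125 = 0.875
~~C = 1 − 0.875 = 0.125
~~~~~A ⊕ ~~C = min(1, 0.762 + 0.125) = min(1, 0.887) = 0.887

0.887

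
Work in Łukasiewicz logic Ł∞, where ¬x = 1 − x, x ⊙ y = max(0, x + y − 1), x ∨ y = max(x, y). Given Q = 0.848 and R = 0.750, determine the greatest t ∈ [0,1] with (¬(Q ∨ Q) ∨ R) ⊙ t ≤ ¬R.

Q ∨ Q = max(0.848, 0.848) = 0.848
¬(Q ∨ Q) = 1 − 0.848 = 0.152
¬(Q ∨ Q) ∨ R = max(0.152, 0.750) = 0.750
So the left factor is ¬(Q ∨ Q) ∨ R = 0.750.
¬R = 1 − 0.750 = 0.250
So the right-hand bound is ¬R = 0.250.
The residuum of the Łukasiewicz t-norm gives the supremum: min(1, 1 − 0.750 + 0.250).
1 − 0.750 + 0.250 = 0.500, so t = min(1, 0.500) = 0.500.
Check: 0.750 ⊙ 0.500 = max(0, 0.250) = 0.250 ≤ 0.250.

0.500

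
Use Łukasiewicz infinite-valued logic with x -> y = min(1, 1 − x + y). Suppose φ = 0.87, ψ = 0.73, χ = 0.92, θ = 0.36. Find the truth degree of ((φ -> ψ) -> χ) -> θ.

0.36

φ -> ψ = min(1, 1 − 0.87 + 0.73) = min(1, 0.86) = 0.86
(φ -> ψ) -> χ = min(1, 1 − 0.86 + 0.92) = min(1, 1.06) = 1.00
((φ -> ψ) -> χ) -> θ = min(1, 1 − 1.00 + 0.36) = min(1, 0.36) = 0.36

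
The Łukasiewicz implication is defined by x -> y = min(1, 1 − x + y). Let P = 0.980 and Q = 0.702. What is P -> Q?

0.722

P -> Q = min(1, 1 − 0.980 + 0.702) = min(1, 0.722) = 0.722
For comparison, the Gödel implication (1 if x ≤ y else y) would give 0.702.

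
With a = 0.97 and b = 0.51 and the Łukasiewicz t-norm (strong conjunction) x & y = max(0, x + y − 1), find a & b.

0.48

a & b = max(0, 0.97 + 0.51 − 1) = max(0, 0.48) = 0.48
For comparison, the Gödel (minimum) t-norm min(x, y) would give 0.51.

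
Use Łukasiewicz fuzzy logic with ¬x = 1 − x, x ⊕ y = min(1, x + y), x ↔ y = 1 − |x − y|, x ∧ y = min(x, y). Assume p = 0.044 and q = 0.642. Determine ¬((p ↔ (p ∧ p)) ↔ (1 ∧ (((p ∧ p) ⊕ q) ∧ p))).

p ∧ p = min(0.044, 0.044) = 0.044
p ↔ (p ∧ p) = 1 − |0.044 − 0.044| = 1 − 0.000 = 1.000
(p ∧ p) ⊕ q = min(1, 0.044 + 0.642) = min(1, 0.686) = 0.686
((p ∧ p) ⊕ q) ∧ p = min(0.686, 0.044) = 0.044
1 ∧ (((p ∧ p) ⊕ q) ∧ p) = min(1.000, 0.044) = 0.044
(p ↔ (p ∧ p)) ↔ (1 ∧ (((p ∧ p) ⊕ q) ∧ p)) = 1 − |1.000 − 0.044| = 1 − 0.956 = 0.044
¬((p ↔ (p ∧ p)) ↔ (1 ∧ (((p ∧ p) ⊕ q) ∧ p))) = 1 − 0.044 = 0.956

0.956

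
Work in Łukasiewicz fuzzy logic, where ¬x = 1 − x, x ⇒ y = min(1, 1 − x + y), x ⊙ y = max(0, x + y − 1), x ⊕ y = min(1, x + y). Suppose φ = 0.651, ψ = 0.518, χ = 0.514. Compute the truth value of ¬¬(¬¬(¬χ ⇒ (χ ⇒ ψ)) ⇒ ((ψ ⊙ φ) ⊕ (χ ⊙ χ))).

¬χ = 1 − 0.514 = 0.486
χ ⇒ ψ = min(1, 1 − 0.514 + 0.518) = min(1, 1.004) = 1.000
¬χ ⇒ (χ ⇒ ψ) = min(1, 1 − 0.486 + 1.000) = min(1, 1.514) = 1.000
¬(¬χ ⇒ (χ ⇒ ψ)) = 1 − 1.000 = 0.000
¬¬(¬χ ⇒ (χ ⇒ ψ)) = 1 − 0.000 = 1.000
ψ ⊙ φ = max(0, 0.518 + 0.651 − 1) = max(0, 0.169) = 0.169
χ ⊙ χ = max(0, 0.514 + 0.514 − 1) = max(0, 0.028) = 0.028
(ψ ⊙ φ) ⊕ (χ ⊙ χ) = min(1, 0.169 + 0.028) = min(1, 0.197) = 0.197
¬¬(¬χ ⇒ (χ ⇒ ψ)) ⇒ ((ψ ⊙ φ) ⊕ (χ ⊙ χ)) = min(1, 1 − 1.000 + 0.197) = min(1, 0.197) = 0.197
¬(¬¬(¬χ ⇒ (χ ⇒ ψ)) ⇒ ((ψ ⊙ φ) ⊕ (χ ⊙ χ))) = 1 − 0.197 = 0.803
¬¬(¬¬(¬χ ⇒ (χ ⇒ ψ)) ⇒ ((ψ ⊙ φ) ⊕ (χ ⊙ χ))) = 1 − 0.803 = 0.197

0.197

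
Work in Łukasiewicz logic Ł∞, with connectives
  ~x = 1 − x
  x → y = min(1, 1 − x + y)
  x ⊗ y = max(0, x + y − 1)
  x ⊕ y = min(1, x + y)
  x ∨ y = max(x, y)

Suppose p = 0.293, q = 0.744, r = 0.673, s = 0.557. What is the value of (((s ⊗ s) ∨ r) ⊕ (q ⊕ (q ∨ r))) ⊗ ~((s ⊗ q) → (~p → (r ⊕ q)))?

0.000

s ⊗ s = max(0, 0.557 + 0.557 − 1) = max(0, 0.114) = 0.114
(s ⊗ s) ∨ r = max(0.114, 0.673) = 0.673
q ∨ r = max(0.744, 0.673) = 0.744
q ⊕ (q ∨ r) = min(1, 0.744 + 0.744) = min(1, 1.488) = 1.000
((s ⊗ s) ∨ r) ⊕ (q ⊕ (q ∨ r)) = min(1, 0.673 + 1.000) = min(1, 1.673) = 1.000
s ⊗ q = max(0, 0.557 + 0.744 − 1) = max(0, 0.301) = 0.301
~p = 1 − 0.293 = 0.707
r ⊕ q = min(1, 0.673 + 0.744) = min(1, 1.417) = 1.000
~p → (r ⊕ q) = min(1, 1 − 0.707 + 1.000) = min(1, 1.293) = 1.000
(s ⊗ q) → (~p → (r ⊕ q)) = min(1, 1 − 0.301 + 1.000) = min(1, 1.699) = 1.000
~((s ⊗ q) → (~p → (r ⊕ q))) = 1 − 1.000 = 0.000
(((s ⊗ s) ∨ r) ⊕ (q ⊕ (q ∨ r))) ⊗ ~((s ⊗ q) → (~p → (r ⊕ q))) = max(0, 1.000 + 0.000 − 1) = max(0, 0.000) = 0.000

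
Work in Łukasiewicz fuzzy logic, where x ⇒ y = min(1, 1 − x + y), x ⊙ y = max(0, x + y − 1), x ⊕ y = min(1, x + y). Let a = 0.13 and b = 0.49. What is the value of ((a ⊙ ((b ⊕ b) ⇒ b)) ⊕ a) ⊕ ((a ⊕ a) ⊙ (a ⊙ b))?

b ⊕ b = min(1, 0.49 + 0.49) = min(1, 0.98) = 0.98
(b ⊕ b) ⇒ b = min(1, 1 − 0.98 + 0.49) = min(1, 0.51) = 0.51
a ⊙ ((b ⊕ b) ⇒ b) = max(0, 0.13 + 0.51 − 1) = max(0, -0.36) = 0.00
(a ⊙ ((b ⊕ b) ⇒ b)) ⊕ a = min(1, 0.00 + 0.13) = min(1, 0.13) = 0.13
a ⊕ a = min(1, 0.13 + 0.13) = min(1, 0.26) = 0.26
a ⊙ b = max(0, 0.13 + 0.49 − 1) = max(0, -0.38) = 0.00
(a ⊕ a) ⊙ (a ⊙ b) = max(0, 0.26 + 0.00 − 1) = max(0, -0.74) = 0.00
((a ⊙ ((b ⊕ b) ⇒ b)) ⊕ a) ⊕ ((a ⊕ a) ⊙ (a ⊙ b)) = min(1, 0.13 + 0.00) = min(1, 0.13) = 0.13

0.13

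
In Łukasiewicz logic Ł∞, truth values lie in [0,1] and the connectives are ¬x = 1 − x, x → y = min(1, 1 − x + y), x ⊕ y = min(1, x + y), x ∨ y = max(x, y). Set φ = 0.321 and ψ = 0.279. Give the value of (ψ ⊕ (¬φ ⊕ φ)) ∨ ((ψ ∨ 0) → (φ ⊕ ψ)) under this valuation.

¬φ = 1 − 0.321 = 0.679
¬φ ⊕ φ = min(1, 0.679 + 0.321) = min(1, 1.000) = 1.000
ψ ⊕ (¬φ ⊕ φ) = min(1, 0.279 + 1.000) = min(1, 1.279) = 1.000
ψ ∨ 0 = max(0.279, 0.000) = 0.279
φ ⊕ ψ = min(1, 0.321 + 0.279) = min(1, 0.600) = 0.600
(ψ ∨ 0) → (φ ⊕ ψ) = min(1, 1 − 0.279 + 0.600) = min(1, 1.321) = 1.000
(ψ ⊕ (¬φ ⊕ φ)) ∨ ((ψ ∨ 0) → (φ ⊕ ψ)) = max(1.000, 1.000) = 1.000

1.000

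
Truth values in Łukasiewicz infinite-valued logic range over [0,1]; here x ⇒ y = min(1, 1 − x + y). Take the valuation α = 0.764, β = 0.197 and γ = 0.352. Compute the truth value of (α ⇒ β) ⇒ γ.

0.919

α ⇒ β = min(1, 1 − 0.764 + 0.197) = min(1, 0.433) = 0.433
(α ⇒ β) ⇒ γ = min(1, 1 − 0.433 + 0.352) = min(1, 0.919) = 0.919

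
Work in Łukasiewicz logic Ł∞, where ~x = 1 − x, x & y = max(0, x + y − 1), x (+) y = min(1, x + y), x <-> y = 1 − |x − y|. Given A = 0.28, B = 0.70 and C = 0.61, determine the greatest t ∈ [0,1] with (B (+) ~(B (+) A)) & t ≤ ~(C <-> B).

0.37

B (+) A = min(1, 0.70 + 0.28) = min(1, 0.98) = 0.98
~(B (+) A) = 1 − 0.98 = 0.02
B (+) ~(B (+) A) = min(1, 0.70 + 0.02) = min(1, 0.72) = 0.72
So the left factor is B (+) ~(B (+) A) = 0.72.
C <-> B = 1 − |0.61 − 0.70| = 1 − 0.09 = 0.91
~(C <-> B) = 1 − 0.91 = 0.09
So the right-hand bound is ~(C <-> B) = 0.09.
The residuum of the Łukasiewicz t-norm gives the supremum: min(1, 1 − 0.72 + 0.09).
1 − 0.72 + 0.09 = 0.37, so t = min(1, 0.37) = 0.37.
Check: 0.72 & 0.37 = max(0, 0.09) = 0.09 ≤ 0.09.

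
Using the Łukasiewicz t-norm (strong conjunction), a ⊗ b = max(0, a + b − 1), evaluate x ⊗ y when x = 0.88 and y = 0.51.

x ⊗ y = max(0, 0.88 + 0.51 − 1) = max(0, 0.39) = 0.39
For comparison, the Gödel (minimum) t-norm min(a, b) would give 0.51.

0.39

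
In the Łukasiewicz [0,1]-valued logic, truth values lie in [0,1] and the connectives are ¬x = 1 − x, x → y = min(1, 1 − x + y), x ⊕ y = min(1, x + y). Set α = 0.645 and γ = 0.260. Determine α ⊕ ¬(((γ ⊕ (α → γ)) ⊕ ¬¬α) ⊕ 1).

0.645

α → γ = min(1, 1 − 0.645 + 0.260) = min(1, 0.615) = 0.615
γ ⊕ (α → γ) = min(1, 0.260 + 0.615) = min(1, 0.875) = 0.875
¬α = 1 − 0.645 = 0.355
¬¬α = 1 − 0.355 = 0.645
(γ ⊕ (α → γ)) ⊕ ¬¬α = min(1, 0.875 + 0.645) = min(1, 1.520) = 1.000
((γ ⊕ (α → γ)) ⊕ ¬¬α) ⊕ 1 = min(1, 1.000 + 1.000) = min(1, 2.000) = 1.000
¬(((γ ⊕ (α → γ)) ⊕ ¬¬α) ⊕ 1) = 1 − 1.000 = 0.000
α ⊕ ¬(((γ ⊕ (α → γ)) ⊕ ¬¬α) ⊕ 1) = min(1, 0.645 + 0.000) = min(1, 0.645) = 0.645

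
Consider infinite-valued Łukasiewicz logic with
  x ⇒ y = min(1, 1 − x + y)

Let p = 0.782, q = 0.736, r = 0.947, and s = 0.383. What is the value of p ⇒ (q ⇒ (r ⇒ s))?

0.918

r ⇒ s = min(1, 1 − 0.947 + 0.383) = min(1, 0.436) = 0.436
q ⇒ (r ⇒ s) = min(1, 1 − 0.736 + 0.436) = min(1, 0.700) = 0.700
p ⇒ (q ⇒ (r ⇒ s)) = min(1, 1 − 0.782 + 0.700) = min(1, 0.918) = 0.918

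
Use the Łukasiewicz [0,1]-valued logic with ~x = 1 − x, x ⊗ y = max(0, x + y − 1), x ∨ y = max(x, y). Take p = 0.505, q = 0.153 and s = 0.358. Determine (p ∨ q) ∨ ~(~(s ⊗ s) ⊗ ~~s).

0.642

p ∨ q = max(0.505, 0.153) = 0.505
s ⊗ s = max(0, 0.358 + 0.358 − 1) = max(0, -0.284) = 0.000
~(s ⊗ s) = 1 − 0.000 = 1.000
~s = 1 − 0.358 = 0.642
~~s = 1 − 0.642 = 0.358
~(s ⊗ s) ⊗ ~~s = max(0, 1.000 + 0.358 − 1) = max(0, 0.358) = 0.358
~(~(s ⊗ s) ⊗ ~~s) = 1 − 0.358 = 0.642
(p ∨ q) ∨ ~(~(s ⊗ s) ⊗ ~~s) = max(0.505, 0.642) = 0.642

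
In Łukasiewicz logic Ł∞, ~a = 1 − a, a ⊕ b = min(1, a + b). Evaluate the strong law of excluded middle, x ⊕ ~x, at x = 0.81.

~x = 1 − 0.81 = 0.19
x ⊕ ~x = min(1, 0.81 + 0.19) = min(1, 1.00) = 1.00
(As expected: always 1 in Ł∞ since a ⊕ (1−a) = 1.)

1.00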